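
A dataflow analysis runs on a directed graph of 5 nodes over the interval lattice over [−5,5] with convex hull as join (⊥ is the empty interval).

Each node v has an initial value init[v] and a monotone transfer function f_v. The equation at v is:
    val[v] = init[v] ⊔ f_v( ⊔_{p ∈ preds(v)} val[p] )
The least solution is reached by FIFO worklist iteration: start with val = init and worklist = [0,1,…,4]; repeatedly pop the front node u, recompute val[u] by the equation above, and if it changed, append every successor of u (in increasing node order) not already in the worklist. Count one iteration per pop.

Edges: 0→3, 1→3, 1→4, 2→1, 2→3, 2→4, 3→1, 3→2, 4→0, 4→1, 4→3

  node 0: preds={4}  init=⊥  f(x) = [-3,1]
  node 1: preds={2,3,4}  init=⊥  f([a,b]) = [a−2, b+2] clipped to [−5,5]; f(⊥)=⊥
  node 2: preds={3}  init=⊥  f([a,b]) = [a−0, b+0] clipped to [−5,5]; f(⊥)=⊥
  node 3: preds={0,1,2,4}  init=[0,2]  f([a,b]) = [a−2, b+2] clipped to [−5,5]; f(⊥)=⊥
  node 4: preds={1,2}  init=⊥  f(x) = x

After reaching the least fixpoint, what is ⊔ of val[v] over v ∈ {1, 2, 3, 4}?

Iteration log — 13 steps:
  step 1. node 0  ⊔preds=⊥  new=[-3,1]  old=⊥  +wl: 
  step 2. node 1  ⊔preds=[0,2]  new=[-2,4]  old=⊥  +wl: 
  step 3. node 2  ⊔preds=[0,2]  new=[0,2]  old=⊥  +wl: 1
  step 4. node 3  ⊔preds=[-3,4]  new=[-5,5]  old=[0,2]  +wl: 2
  step 5. node 4  ⊔preds=[-2,4]  new=[-2,4]  old=⊥  +wl: 0,3
  step 6. node 1  ⊔preds=[-5,5]  new=[-5,5]  old=[-2,4]  +wl: 4
  step 7. node 2  ⊔preds=[-5,5]  new=[-5,5]  old=[0,2]  +wl: 1
  step 8. node 0  ⊔preds=[-2,4]  new=[-3,1]  stable
  step 9. node 3  ⊔preds=[-5,5]  new=[-5,5]  stable
  step 10. node 4  ⊔preds=[-5,5]  new=[-5,5]  old=[-2,4]  +wl: 0,3
  step 11. node 1  ⊔preds=[-5,5]  new=[-5,5]  stable
  step 12. node 0  ⊔preds=[-5,5]  new=[-3,1]  stable
  step 13. node 3  ⊔preds=[-5,5]  new=[-5,5]  stable

Least fixpoint reached:
  node 0: [-3,1]
  node 1: [-5,5]
  node 2: [-5,5]
  node 3: [-5,5]
  node 4: [-5,5]

[-5,5]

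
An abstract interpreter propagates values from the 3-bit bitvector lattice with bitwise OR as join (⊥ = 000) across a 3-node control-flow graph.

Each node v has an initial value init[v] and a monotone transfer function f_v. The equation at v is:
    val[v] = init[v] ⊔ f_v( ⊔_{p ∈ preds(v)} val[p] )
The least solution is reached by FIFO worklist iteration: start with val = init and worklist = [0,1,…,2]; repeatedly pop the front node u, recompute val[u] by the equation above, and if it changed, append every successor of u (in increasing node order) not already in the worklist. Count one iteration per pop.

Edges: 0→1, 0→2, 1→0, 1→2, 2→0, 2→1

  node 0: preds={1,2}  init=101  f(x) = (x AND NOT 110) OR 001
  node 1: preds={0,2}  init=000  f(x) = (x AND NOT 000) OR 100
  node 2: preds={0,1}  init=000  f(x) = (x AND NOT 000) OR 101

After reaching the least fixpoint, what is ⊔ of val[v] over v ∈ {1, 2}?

Worklist (5 pops):
  #1 pop 0: in=000 → 101 (no change)
  #2 pop 1: in=101 → 101 (was 000); enqueue [0]
  #3 pop 2: in=101 → 101 (was 000); enqueue [1]
  #4 pop 0: in=101 → 101 (no change)
  #5 pop 1: in=101 → 101 (no change)

Fixpoint:
  val[0] = 101
  val[1] = 101
  val[2] = 101

101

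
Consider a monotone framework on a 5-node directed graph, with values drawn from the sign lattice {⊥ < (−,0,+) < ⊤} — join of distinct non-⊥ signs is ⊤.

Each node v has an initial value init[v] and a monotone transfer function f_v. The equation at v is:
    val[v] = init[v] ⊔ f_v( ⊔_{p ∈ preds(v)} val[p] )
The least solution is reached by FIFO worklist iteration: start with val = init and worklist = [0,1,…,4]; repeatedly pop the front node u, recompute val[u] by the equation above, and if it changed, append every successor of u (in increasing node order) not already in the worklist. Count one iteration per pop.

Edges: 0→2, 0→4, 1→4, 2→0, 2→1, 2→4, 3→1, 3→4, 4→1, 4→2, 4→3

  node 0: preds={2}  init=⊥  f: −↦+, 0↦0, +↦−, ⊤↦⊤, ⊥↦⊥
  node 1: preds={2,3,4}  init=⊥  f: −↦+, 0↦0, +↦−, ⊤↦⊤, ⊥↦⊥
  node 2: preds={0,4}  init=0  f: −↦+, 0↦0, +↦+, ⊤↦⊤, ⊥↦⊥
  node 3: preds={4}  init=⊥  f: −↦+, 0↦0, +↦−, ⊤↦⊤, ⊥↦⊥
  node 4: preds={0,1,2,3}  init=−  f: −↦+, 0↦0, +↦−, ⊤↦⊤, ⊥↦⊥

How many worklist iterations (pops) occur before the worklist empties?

Worklist (11 pops):
  #1 pop 0: in=0 → 0 (was ⊥); enqueue []
  #2 pop 1: in=⊤ → ⊤ (was ⊥); enqueue []
  #3 pop 2: in=⊤ → ⊤ (was 0); enqueue [0,1]
  #4 pop 3: in=− → + (was ⊥); enqueue []
  #5 pop 4: in=⊤ → ⊤ (was −); enqueue [2,3]
  #6 pop 0: in=⊤ → ⊤ (was 0); enqueue [4]
  #7 pop 1: in=⊤ → ⊤ (no change)
  #8 pop 2: in=⊤ → ⊤ (no change)
  #9 pop 3: in=⊤ → ⊤ (was +); enqueue [1]
  #10 pop 4: in=⊤ → ⊤ (no change)
  #11 pop 1: in=⊤ → ⊤ (no change)

Fixpoint:
  val[0] = ⊤
  val[1] = ⊤
  val[2] = ⊤
  val[3] = ⊤
  val[4] = ⊤

11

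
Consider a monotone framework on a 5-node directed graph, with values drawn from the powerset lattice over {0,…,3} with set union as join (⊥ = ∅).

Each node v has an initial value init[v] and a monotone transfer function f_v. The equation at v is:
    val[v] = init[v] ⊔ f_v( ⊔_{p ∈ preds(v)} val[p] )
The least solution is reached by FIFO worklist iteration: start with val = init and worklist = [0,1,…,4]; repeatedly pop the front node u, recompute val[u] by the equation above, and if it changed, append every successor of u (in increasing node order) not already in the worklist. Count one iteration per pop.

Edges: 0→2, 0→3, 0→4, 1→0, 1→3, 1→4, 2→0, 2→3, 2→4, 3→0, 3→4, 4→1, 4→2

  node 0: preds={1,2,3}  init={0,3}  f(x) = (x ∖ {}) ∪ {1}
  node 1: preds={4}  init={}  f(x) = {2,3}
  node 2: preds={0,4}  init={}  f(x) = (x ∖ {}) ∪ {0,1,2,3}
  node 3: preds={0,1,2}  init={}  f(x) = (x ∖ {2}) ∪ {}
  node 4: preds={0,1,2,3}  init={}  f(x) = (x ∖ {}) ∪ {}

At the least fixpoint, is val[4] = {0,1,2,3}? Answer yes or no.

Iteration log — 10 steps:
  step 1. node 0  ⊔preds={}  new={0,1,3}  old={0,3}  +wl: 
  step 2. node 1  ⊔preds={}  new={2,3}  old={}  +wl: 0
  step 3. node 2  ⊔preds={0,1,3}  new={0,1,2,3}  old={}  +wl: 
  step 4. node 3  ⊔preds={0,1,2,3}  new={0,1,3}  old={}  +wl: 
  step 5. node 4  ⊔preds={0,1,2,3}  new={0,1,2,3}  old={}  +wl: 1,2
  step 6. node 0  ⊔preds={0,1,2,3}  new={0,1,2,3}  old={0,1,3}  +wl: 3,4
  step 7. node 1  ⊔preds={0,1,2,3}  new={2,3}  stable
  step 8. node 2  ⊔preds={0,1,2,3}  new={0,1,2,3}  stable
  step 9. node 3  ⊔preds={0,1,2,3}  new={0,1,3}  stable
  step 10. node 4  ⊔preds={0,1,2,3}  new={0,1,2,3}  stable

Least fixpoint reached:
  node 0: {0,1,2,3}
  node 1: {2,3}
  node 2: {0,1,2,3}
  node 3: {0,1,3}
  node 4: {0,1,2,3}

yes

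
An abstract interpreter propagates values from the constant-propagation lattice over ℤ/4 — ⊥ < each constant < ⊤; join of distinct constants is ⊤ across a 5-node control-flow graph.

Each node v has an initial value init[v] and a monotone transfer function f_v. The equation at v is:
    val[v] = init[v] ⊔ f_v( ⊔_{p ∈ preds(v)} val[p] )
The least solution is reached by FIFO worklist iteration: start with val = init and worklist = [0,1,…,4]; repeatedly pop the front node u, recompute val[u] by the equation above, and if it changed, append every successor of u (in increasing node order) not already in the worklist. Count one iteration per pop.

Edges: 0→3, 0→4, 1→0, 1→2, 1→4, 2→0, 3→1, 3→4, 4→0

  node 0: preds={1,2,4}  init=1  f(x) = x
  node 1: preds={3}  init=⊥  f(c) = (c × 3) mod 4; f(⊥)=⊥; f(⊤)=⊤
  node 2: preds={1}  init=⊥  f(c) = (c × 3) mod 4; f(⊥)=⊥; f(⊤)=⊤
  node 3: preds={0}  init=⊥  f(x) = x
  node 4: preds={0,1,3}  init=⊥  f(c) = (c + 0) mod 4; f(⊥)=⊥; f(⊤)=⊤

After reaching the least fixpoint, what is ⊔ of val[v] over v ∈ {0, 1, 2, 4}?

⊤

Trace (16 dequeues):
  [1] u=0 | in ⊥ | out 1 | ==
  [2] u=1 | in ⊥ | out ⊥ | ==
  [3] u=2 | in ⊥ | out ⊥ | ==
  [4] u=3 | in 1 | out 1 | prev ⊥ | push {1}
  [5] u=4 | in 1 | out 1 | prev ⊥ | push {0}
  [6] u=1 | in 1 | out 3 | prev ⊥ | push {2,4}
  [7] u=0 | in ⊤ | out ⊤ | prev 1 | push {3}
  [8] u=2 | in 3 | out 1 | prev ⊥ | push {0}
  [9] u=4 | in ⊤ | out ⊤ | prev 1 | push {}
  [10] u=3 | in ⊤ | out ⊤ | prev 1 | push {1,4}
  [11] u=0 | in ⊤ | out ⊤ | ==
  [12] u=1 | in ⊤ | out ⊤ | prev 3 | push {0,2}
  [13] u=4 | in ⊤ | out ⊤ | ==
  [14] u=0 | in ⊤ | out ⊤ | ==
  [15] u=2 | in ⊤ | out ⊤ | prev 1 | push {0}
  [16] u=0 | in ⊤ | out ⊤ | ==

Converged values:
  [0] ⊤
  [1] ⊤
  [2] ⊤
  [3] ⊤
  [4] ⊤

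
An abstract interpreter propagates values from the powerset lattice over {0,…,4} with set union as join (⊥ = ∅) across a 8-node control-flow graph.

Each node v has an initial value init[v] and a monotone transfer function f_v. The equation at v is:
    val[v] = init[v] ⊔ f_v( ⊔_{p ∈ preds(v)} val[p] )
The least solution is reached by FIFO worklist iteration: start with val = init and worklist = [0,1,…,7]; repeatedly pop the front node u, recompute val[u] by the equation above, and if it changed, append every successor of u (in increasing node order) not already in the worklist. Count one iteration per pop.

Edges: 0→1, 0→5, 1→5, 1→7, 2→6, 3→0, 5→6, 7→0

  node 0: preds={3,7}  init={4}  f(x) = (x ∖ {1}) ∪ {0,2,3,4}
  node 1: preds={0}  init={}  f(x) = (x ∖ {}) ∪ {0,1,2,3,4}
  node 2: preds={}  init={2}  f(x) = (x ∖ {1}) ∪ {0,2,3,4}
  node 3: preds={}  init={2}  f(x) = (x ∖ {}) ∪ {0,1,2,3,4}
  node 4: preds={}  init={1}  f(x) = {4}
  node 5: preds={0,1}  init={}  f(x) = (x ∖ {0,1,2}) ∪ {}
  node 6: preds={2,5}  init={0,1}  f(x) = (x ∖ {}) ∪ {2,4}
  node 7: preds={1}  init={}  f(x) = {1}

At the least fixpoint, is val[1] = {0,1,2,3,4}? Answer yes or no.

yes

Trace (9 dequeues):
  [1] u=0 | in {2} | out {0,2,3,4} | prev {4} | push {}
  [2] u=1 | in {0,2,3,4} | out {0,1,2,3,4} | prev {} | push {}
  [3] u=2 | in {} | out {0,2,3,4} | prev {2} | push {}
  [4] u=3 | in {} | out {0,1,2,3,4} | prev {2} | push {0}
  [5] u=4 | in {} | out {1,4} | prev {1} | push {}
  [6] u=5 | in {0,1,2,3,4} | out {3,4} | prev {} | push {}
  [7] u=6 | in {0,2,3,4} | out {0,1,2,3,4} | prev {0,1} | push {}
  [8] u=7 | in {0,1,2,3,4} | out {1} | prev {} | push {}
  [9] u=0 | in {0,1,2,3,4} | out {0,2,3,4} | ==

Converged values:
  [0] {0,2,3,4}
  [1] {0,1,2,3,4}
  [2] {0,2,3,4}
  [3] {0,1,2,3,4}
  [4] {1,4}
  [5] {3,4}
  [6] {0,1,2,3,4}
  [7] {1}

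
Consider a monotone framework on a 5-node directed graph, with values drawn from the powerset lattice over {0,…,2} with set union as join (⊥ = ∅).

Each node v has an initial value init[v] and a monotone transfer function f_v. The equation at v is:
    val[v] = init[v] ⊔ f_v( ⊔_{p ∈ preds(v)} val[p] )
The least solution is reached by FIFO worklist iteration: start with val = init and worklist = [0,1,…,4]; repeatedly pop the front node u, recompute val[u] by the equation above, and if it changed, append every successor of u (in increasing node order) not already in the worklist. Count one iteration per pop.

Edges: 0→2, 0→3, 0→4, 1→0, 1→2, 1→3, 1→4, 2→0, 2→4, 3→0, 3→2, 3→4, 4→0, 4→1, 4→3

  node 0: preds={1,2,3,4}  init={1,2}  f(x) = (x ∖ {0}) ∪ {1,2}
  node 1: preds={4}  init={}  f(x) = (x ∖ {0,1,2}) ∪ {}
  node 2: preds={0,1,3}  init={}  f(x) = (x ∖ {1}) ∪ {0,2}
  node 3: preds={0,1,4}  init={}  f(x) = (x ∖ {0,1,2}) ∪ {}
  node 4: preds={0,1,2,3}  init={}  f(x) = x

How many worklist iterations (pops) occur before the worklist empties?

8

Worklist (8 pops):
  #1 pop 0: in={} → {1,2} (no change)
  #2 pop 1: in={} → {} (no change)
  #3 pop 2: in={1,2} → {0,2} (was {}); enqueue [0]
  #4 pop 3: in={1,2} → {} (no change)
  #5 pop 4: in={0,1,2} → {0,1,2} (was {}); enqueue [1,3]
  #6 pop 0: in={0,1,2} → {1,2} (no change)
  #7 pop 1: in={0,1,2} → {} (no change)
  #8 pop 3: in={0,1,2} → {} (no change)

Fixpoint:
  val[0] = {1,2}
  val[1] = {}
  val[2] = {0,2}
  val[3] = {}
  val[4] = {0,1,2}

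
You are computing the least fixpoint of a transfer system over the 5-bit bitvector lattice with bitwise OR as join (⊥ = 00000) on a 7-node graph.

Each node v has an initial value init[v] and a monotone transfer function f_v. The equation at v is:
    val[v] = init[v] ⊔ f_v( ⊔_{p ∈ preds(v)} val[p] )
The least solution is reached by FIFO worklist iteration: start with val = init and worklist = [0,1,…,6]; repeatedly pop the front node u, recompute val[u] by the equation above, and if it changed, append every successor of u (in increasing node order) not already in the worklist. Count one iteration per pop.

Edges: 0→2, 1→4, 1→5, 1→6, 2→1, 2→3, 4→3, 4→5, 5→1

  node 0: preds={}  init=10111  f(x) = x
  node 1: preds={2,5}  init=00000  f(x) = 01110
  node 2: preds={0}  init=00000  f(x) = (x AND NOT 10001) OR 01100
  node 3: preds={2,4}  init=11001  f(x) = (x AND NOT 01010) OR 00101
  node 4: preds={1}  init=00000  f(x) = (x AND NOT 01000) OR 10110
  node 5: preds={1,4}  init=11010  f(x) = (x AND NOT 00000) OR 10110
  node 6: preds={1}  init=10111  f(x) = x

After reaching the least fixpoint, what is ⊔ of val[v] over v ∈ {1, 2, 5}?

11110

Worklist (9 pops):
  #1 pop 0: in=00000 → 10111 (no change)
  #2 pop 1: in=11010 → 01110 (was 00000); enqueue []
  #3 pop 2: in=10111 → 01110 (was 00000); enqueue [1]
  #4 pop 3: in=01110 → 11101 (was 11001); enqueue []
  #5 pop 4: in=01110 → 10110 (was 00000); enqueue [3]
  #6 pop 5: in=11110 → 11110 (was 11010); enqueue []
  #7 pop 6: in=01110 → 11111 (was 10111); enqueue []
  #8 pop 1: in=11110 → 01110 (no change)
  #9 pop 3: in=11110 → 11101 (no change)

Fixpoint:
  val[0] = 10111
  val[1] = 01110
  val[2] = 01110
  val[3] = 11101
  val[4] = 10110
  val[5] = 11110
  val[6] = 11111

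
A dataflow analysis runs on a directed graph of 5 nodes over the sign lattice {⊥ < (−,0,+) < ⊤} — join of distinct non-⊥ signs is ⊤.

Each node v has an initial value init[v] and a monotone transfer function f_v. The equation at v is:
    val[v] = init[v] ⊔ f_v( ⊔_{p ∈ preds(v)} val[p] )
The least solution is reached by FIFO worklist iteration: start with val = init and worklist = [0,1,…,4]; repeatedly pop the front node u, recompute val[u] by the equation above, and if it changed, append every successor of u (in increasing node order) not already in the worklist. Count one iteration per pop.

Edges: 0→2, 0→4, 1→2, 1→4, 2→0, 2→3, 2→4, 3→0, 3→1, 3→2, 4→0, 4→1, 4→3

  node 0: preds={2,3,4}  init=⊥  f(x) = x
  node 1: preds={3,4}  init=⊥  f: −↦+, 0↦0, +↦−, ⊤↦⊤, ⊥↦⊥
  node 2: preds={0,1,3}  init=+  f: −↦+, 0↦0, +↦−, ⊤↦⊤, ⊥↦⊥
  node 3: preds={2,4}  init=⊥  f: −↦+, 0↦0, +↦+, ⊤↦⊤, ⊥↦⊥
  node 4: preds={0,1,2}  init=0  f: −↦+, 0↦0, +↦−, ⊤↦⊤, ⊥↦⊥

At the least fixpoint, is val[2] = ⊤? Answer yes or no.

Worklist (10 pops):
  #1 pop 0: in=⊤ → ⊤ (was ⊥); enqueue []
  #2 pop 1: in=0 → 0 (was ⊥); enqueue []
  #3 pop 2: in=⊤ → ⊤ (was +); enqueue [0]
  #4 pop 3: in=⊤ → ⊤ (was ⊥); enqueue [1,2]
  #5 pop 4: in=⊤ → ⊤ (was 0); enqueue [3]
  #6 pop 0: in=⊤ → ⊤ (no change)
  #7 pop 1: in=⊤ → ⊤ (was 0); enqueue [4]
  #8 pop 2: in=⊤ → ⊤ (no change)
  #9 pop 3: in=⊤ → ⊤ (no change)
  #10 pop 4: in=⊤ → ⊤ (no change)

Fixpoint:
  val[0] = ⊤
  val[1] = ⊤
  val[2] = ⊤
  val[3] = ⊤
  val[4] = ⊤

yes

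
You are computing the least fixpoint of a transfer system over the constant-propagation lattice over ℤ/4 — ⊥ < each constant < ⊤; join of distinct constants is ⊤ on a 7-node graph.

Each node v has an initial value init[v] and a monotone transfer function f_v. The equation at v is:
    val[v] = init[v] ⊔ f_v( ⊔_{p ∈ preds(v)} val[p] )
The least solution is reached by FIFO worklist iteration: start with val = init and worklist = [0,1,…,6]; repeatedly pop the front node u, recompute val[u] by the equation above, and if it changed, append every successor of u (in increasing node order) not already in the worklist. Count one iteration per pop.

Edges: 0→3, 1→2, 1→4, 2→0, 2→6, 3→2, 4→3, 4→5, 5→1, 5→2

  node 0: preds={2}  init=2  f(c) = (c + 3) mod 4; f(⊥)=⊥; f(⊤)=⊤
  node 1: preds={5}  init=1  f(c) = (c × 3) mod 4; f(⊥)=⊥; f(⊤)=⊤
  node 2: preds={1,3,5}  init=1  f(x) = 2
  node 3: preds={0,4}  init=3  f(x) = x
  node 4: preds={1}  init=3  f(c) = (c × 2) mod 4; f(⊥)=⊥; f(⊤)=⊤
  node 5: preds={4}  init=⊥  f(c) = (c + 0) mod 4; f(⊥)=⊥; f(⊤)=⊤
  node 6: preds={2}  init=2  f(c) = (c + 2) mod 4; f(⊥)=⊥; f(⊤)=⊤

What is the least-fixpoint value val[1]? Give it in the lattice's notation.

Iteration log — 13 steps:
  step 1. node 0  ⊔preds=1  new=⊤  old=2  +wl: 
  step 2. node 1  ⊔preds=⊥  new=1  stable
  step 3. node 2  ⊔preds=⊤  new=⊤  old=1  +wl: 0
  step 4. node 3  ⊔preds=⊤  new=⊤  old=3  +wl: 2
  step 5. node 4  ⊔preds=1  new=⊤  old=3  +wl: 3
  step 6. node 5  ⊔preds=⊤  new=⊤  old=⊥  +wl: 1
  step 7. node 6  ⊔preds=⊤  new=⊤  old=2  +wl: 
  step 8. node 0  ⊔preds=⊤  new=⊤  stable
  step 9. node 2  ⊔preds=⊤  new=⊤  stable
  step 10. node 3  ⊔preds=⊤  new=⊤  stable
  step 11. node 1  ⊔preds=⊤  new=⊤  old=1  +wl: 2,4
  step 12. node 2  ⊔preds=⊤  new=⊤  stable
  step 13. node 4  ⊔preds=⊤  new=⊤  stable

Least fixpoint reached:
  node 0: ⊤
  node 1: ⊤
  node 2: ⊤
  node 3: ⊤
  node 4: ⊤
  node 5: ⊤
  node 6: ⊤

⊤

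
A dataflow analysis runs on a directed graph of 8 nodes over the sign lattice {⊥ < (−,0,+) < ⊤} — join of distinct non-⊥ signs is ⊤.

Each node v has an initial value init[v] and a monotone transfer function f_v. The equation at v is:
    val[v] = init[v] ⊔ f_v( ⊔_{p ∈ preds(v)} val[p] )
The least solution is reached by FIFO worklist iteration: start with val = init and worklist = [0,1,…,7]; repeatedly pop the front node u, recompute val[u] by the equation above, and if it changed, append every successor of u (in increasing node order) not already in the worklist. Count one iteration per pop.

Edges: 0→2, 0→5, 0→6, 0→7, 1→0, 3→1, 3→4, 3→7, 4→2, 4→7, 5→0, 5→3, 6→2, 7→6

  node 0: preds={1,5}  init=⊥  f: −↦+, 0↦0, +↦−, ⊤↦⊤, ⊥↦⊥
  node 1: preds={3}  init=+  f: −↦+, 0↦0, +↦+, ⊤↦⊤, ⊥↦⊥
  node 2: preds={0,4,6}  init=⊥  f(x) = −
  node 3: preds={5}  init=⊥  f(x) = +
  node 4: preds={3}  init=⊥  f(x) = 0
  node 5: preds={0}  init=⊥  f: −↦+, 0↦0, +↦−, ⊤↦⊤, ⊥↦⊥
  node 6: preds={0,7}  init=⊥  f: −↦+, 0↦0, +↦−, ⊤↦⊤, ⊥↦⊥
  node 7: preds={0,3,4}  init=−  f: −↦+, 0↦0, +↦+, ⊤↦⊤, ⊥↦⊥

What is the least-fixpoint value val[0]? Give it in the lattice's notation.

Worklist (14 pops):
  #1 pop 0: in=+ → − (was ⊥); enqueue []
  #2 pop 1: in=⊥ → + (no change)
  #3 pop 2: in=− → − (was ⊥); enqueue []
  #4 pop 3: in=⊥ → + (was ⊥); enqueue [1]
  #5 pop 4: in=+ → 0 (was ⊥); enqueue [2]
  #6 pop 5: in=− → + (was ⊥); enqueue [0,3]
  #7 pop 6: in=− → + (was ⊥); enqueue []
  #8 pop 7: in=⊤ → ⊤ (was −); enqueue [6]
  #9 pop 1: in=+ → + (no change)
  #10 pop 2: in=⊤ → − (no change)
  #11 pop 0: in=+ → − (no change)
  #12 pop 3: in=+ → + (no change)
  #13 pop 6: in=⊤ → ⊤ (was +); enqueue [2]
  #14 pop 2: in=⊤ → − (no change)

Fixpoint:
  val[0] = −
  val[1] = +
  val[2] = −
  val[3] = +
  val[4] = 0
  val[5] = +
  val[6] = ⊤
  val[7] = ⊤

−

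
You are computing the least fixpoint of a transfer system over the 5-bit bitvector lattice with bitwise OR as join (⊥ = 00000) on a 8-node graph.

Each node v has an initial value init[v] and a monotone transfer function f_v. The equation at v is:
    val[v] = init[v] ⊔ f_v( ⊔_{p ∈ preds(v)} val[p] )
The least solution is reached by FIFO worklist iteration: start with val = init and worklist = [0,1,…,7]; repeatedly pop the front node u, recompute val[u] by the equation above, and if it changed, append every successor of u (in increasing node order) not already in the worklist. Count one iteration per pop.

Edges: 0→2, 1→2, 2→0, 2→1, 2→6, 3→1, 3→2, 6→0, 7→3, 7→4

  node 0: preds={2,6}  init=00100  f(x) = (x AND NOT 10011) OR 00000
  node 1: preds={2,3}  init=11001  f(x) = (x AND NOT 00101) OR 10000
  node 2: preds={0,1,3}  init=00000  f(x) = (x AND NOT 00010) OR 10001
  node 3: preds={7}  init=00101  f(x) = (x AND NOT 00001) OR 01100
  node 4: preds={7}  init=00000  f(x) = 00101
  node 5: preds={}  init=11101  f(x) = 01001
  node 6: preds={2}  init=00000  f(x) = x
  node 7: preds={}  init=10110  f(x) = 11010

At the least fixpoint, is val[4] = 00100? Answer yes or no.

Iteration log — 13 steps:
  step 1. node 0  ⊔preds=00000  new=00100  stable
  step 2. node 1  ⊔preds=00101  new=11001  stable
  step 3. node 2  ⊔preds=11101  new=11101  old=00000  +wl: 0,1
  step 4. node 3  ⊔preds=10110  new=11111  old=00101  +wl: 2
  step 5. node 4  ⊔preds=10110  new=00101  old=00000  +wl: 
  step 6. node 5  ⊔preds=00000  new=11101  stable
  step 7. node 6  ⊔preds=11101  new=11101  old=00000  +wl: 
  step 8. node 7  ⊔preds=00000  new=11110  old=10110  +wl: 3,4
  step 9. node 0  ⊔preds=11101  new=01100  old=00100  +wl: 
  step 10. node 1  ⊔preds=11111  new=11011  old=11001  +wl: 
  step 11. node 2  ⊔preds=11111  new=11101  stable
  step 12. node 3  ⊔preds=11110  new=11111  stable
  step 13. node 4  ⊔preds=11110  new=00101  stable

Least fixpoint reached:
  node 0: 01100
  node 1: 11011
  node 2: 11101
  node 3: 11111
  node 4: 00101
  node 5: 11101
  node 6: 11101
  node 7: 11110

no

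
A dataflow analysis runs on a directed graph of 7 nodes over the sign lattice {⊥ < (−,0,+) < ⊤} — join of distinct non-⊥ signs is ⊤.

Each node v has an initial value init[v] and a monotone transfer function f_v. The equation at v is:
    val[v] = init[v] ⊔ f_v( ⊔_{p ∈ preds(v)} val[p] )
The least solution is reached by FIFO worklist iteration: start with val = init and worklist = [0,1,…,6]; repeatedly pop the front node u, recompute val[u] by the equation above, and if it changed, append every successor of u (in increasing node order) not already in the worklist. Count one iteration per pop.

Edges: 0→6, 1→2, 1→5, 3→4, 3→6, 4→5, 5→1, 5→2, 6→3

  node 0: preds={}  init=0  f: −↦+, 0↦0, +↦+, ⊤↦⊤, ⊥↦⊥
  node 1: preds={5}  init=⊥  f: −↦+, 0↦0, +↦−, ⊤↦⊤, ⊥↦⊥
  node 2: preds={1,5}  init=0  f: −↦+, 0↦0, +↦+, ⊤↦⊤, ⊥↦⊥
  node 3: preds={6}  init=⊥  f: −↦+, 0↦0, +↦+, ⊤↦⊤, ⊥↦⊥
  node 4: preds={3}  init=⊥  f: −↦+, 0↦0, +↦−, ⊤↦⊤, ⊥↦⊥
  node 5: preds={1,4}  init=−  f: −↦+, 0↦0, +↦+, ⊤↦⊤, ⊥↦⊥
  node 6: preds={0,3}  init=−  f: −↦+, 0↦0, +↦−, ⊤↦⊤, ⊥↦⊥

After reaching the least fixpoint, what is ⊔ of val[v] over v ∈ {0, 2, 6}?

⊤

Worklist (14 pops):
  #1 pop 0: in=⊥ → 0 (no change)
  #2 pop 1: in=− → + (was ⊥); enqueue []
  #3 pop 2: in=⊤ → ⊤ (was 0); enqueue []
  #4 pop 3: in=− → + (was ⊥); enqueue []
  #5 pop 4: in=+ → − (was ⊥); enqueue []
  #6 pop 5: in=⊤ → ⊤ (was −); enqueue [1,2]
  #7 pop 6: in=⊤ → ⊤ (was −); enqueue [3]
  #8 pop 1: in=⊤ → ⊤ (was +); enqueue [5]
  #9 pop 2: in=⊤ → ⊤ (no change)
  #10 pop 3: in=⊤ → ⊤ (was +); enqueue [4,6]
  #11 pop 5: in=⊤ → ⊤ (no change)
  #12 pop 4: in=⊤ → ⊤ (was −); enqueue [5]
  #13 pop 6: in=⊤ → ⊤ (no change)
  #14 pop 5: in=⊤ → ⊤ (no change)

Fixpoint:
  val[0] = 0
  val[1] = ⊤
  val[2] = ⊤
  val[3] = ⊤
  val[4] = ⊤
  val[5] = ⊤
  val[6] = ⊤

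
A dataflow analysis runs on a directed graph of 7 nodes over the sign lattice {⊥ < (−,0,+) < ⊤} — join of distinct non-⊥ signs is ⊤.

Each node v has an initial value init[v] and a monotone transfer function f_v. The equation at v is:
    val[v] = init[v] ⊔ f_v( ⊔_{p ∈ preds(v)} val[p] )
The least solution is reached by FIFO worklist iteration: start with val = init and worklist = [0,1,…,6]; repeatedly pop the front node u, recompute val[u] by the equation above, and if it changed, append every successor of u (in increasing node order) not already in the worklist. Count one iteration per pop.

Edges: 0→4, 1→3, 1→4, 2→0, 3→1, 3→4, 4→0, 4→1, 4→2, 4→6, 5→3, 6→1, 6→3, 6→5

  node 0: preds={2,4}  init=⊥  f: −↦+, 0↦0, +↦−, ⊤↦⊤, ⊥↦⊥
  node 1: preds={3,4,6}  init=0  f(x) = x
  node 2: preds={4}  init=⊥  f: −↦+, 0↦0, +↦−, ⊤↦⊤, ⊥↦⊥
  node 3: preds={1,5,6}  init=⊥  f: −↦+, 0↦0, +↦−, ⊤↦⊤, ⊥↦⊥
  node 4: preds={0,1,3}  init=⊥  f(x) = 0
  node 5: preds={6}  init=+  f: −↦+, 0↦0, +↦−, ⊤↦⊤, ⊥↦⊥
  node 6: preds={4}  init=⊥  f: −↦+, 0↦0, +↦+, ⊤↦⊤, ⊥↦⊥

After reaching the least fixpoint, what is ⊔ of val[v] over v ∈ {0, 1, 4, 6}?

⊤

Iteration log — 15 steps:
  step 1. node 0  ⊔preds=⊥  new=⊥  stable
  step 2. node 1  ⊔preds=⊥  new=0  stable
  step 3. node 2  ⊔preds=⊥  new=⊥  stable
  step 4. node 3  ⊔preds=⊤  new=⊤  old=⊥  +wl: 1
  step 5. node 4  ⊔preds=⊤  new=0  old=⊥  +wl: 0,2
  step 6. node 5  ⊔preds=⊥  new=+  stable
  step 7. node 6  ⊔preds=0  new=0  old=⊥  +wl: 3,5
  step 8. node 1  ⊔preds=⊤  new=⊤  old=0  +wl: 4
  step 9. node 0  ⊔preds=0  new=0  old=⊥  +wl: 
  step 10. node 2  ⊔preds=0  new=0  old=⊥  +wl: 0
  step 11. node 3  ⊔preds=⊤  new=⊤  stable
  step 12. node 5  ⊔preds=0  new=⊤  old=+  +wl: 3
  step 13. node 4  ⊔preds=⊤  new=0  stable
  step 14. node 0  ⊔preds=0  new=0  stable
  step 15. node 3  ⊔preds=⊤  new=⊤  stable

Least fixpoint reached:
  node 0: 0
  node 1: ⊤
  node 2: 0
  node 3: ⊤
  node 4: 0
  node 5: ⊤
  node 6: 0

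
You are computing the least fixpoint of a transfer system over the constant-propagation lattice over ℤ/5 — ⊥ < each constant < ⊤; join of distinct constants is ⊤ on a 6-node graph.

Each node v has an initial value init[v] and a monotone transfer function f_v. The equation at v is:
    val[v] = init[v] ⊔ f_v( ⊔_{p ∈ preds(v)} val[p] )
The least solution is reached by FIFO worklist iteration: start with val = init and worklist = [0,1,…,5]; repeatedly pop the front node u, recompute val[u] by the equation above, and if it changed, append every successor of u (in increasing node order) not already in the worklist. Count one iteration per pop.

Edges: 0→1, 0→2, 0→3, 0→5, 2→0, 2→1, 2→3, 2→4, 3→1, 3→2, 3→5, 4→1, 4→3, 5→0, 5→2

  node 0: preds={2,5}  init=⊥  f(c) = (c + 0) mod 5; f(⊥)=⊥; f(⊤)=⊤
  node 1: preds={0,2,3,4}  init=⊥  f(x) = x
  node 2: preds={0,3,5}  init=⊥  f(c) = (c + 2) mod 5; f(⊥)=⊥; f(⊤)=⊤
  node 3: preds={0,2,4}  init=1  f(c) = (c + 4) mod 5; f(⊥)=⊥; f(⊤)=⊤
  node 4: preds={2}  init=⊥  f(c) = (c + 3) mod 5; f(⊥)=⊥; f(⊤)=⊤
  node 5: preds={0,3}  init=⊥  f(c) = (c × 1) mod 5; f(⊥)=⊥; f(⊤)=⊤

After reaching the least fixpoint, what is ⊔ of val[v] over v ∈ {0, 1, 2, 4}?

Iteration log — 16 steps:
  step 1. node 0  ⊔preds=⊥  new=⊥  stable
  step 2. node 1  ⊔preds=1  new=1  old=⊥  +wl: 
  step 3. node 2  ⊔preds=1  new=3  old=⊥  +wl: 0,1
  step 4. node 3  ⊔preds=3  new=⊤  old=1  +wl: 2
  step 5. node 4  ⊔preds=3  new=1  old=⊥  +wl: 3
  step 6. node 5  ⊔preds=⊤  new=⊤  old=⊥  +wl: 
  step 7. node 0  ⊔preds=⊤  new=⊤  old=⊥  +wl: 5
  step 8. node 1  ⊔preds=⊤  new=⊤  old=1  +wl: 
  step 9. node 2  ⊔preds=⊤  new=⊤  old=3  +wl: 0,1,4
  step 10. node 3  ⊔preds=⊤  new=⊤  stable
  step 11. node 5  ⊔preds=⊤  new=⊤  stable
  step 12. node 0  ⊔preds=⊤  new=⊤  stable
  step 13. node 1  ⊔preds=⊤  new=⊤  stable
  step 14. node 4  ⊔preds=⊤  new=⊤  old=1  +wl: 1,3
  step 15. node 1  ⊔preds=⊤  new=⊤  stable
  step 16. node 3  ⊔preds=⊤  new=⊤  stable

Least fixpoint reached:
  node 0: ⊤
  node 1: ⊤
  node 2: ⊤
  node 3: ⊤
  node 4: ⊤
  node 5: ⊤

⊤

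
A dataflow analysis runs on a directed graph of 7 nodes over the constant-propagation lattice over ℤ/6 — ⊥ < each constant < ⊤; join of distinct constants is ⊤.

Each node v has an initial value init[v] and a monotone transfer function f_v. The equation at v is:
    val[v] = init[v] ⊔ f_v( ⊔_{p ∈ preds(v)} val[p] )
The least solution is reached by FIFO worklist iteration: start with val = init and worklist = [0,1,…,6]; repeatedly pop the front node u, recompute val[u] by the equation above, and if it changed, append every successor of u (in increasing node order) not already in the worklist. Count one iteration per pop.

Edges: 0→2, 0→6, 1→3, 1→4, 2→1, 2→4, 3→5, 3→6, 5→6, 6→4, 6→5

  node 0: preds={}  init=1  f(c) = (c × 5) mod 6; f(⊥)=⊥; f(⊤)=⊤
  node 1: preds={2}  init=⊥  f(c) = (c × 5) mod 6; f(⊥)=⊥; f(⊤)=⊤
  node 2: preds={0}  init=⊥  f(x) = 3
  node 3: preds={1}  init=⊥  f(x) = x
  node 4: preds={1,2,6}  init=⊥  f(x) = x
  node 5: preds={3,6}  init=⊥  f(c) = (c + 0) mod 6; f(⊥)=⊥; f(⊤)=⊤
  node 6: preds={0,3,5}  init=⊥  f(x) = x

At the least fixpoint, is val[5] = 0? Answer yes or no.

Iteration log — 15 steps:
  step 1. node 0  ⊔preds=⊥  new=1  stable
  step 2. node 1  ⊔preds=⊥  new=⊥  stable
  step 3. node 2  ⊔preds=1  new=3  old=⊥  +wl: 1
  step 4. node 3  ⊔preds=⊥  new=⊥  stable
  step 5. node 4  ⊔preds=3  new=3  old=⊥  +wl: 
  step 6. node 5  ⊔preds=⊥  new=⊥  stable
  step 7. node 6  ⊔preds=1  new=1  old=⊥  +wl: 4,5
  step 8. node 1  ⊔preds=3  new=3  old=⊥  +wl: 3
  step 9. node 4  ⊔preds=⊤  new=⊤  old=3  +wl: 
  step 10. node 5  ⊔preds=1  new=1  old=⊥  +wl: 6
  step 11. node 3  ⊔preds=3  new=3  old=⊥  +wl: 5
  step 12. node 6  ⊔preds=⊤  new=⊤  old=1  +wl: 4
  step 13. node 5  ⊔preds=⊤  new=⊤  old=1  +wl: 6
  step 14. node 4  ⊔preds=⊤  new=⊤  stable
  step 15. node 6  ⊔preds=⊤  new=⊤  stable

Least fixpoint reached:
  node 0: 1
  node 1: 3
  node 2: 3
  node 3: 3
  node 4: ⊤
  node 5: ⊤
  node 6: ⊤

no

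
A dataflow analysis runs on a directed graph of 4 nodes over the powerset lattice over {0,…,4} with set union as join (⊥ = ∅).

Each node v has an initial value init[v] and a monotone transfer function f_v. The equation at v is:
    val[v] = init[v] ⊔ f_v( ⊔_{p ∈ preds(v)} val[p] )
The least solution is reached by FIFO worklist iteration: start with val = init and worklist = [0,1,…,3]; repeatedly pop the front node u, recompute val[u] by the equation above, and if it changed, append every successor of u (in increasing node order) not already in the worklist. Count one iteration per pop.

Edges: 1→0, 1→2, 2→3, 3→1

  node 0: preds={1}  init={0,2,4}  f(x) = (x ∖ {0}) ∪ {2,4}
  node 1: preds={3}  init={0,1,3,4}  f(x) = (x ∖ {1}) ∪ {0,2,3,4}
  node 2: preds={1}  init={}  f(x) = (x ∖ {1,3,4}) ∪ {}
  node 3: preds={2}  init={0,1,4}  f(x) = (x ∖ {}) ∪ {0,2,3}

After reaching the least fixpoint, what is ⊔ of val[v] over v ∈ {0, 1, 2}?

Worklist (6 pops):
  #1 pop 0: in={0,1,3,4} → {0,1,2,3,4} (was {0,2,4}); enqueue []
  #2 pop 1: in={0,1,4} → {0,1,2,3,4} (was {0,1,3,4}); enqueue [0]
  #3 pop 2: in={0,1,2,3,4} → {0,2} (was {}); enqueue []
  #4 pop 3: in={0,2} → {0,1,2,3,4} (was {0,1,4}); enqueue [1]
  #5 pop 0: in={0,1,2,3,4} → {0,1,2,3,4} (no change)
  #6 pop 1: in={0,1,2,3,4} → {0,1,2,3,4} (no change)

Fixpoint:
  val[0] = {0,1,2,3,4}
  val[1] = {0,1,2,3,4}
  val[2] = {0,2}
  val[3] = {0,1,2,3,4}

{0,1,2,3,4}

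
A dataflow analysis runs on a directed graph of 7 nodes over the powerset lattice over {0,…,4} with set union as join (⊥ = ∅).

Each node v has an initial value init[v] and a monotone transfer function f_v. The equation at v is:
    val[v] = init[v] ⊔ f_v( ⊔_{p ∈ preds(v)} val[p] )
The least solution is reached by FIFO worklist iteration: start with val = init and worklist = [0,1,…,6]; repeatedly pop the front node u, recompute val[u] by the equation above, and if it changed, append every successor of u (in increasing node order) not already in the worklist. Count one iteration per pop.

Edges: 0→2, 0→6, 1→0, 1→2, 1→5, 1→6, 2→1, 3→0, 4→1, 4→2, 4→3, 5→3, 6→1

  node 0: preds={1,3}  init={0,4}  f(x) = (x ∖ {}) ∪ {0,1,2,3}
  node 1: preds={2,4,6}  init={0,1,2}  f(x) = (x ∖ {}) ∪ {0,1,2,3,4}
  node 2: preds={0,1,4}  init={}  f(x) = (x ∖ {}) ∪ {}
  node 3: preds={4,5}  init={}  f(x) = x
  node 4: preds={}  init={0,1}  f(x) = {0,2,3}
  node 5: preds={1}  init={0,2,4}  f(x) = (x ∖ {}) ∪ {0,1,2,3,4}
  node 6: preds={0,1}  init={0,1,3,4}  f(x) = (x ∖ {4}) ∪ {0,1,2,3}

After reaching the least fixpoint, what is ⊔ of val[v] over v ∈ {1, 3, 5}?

Iteration log — 12 steps:
  step 1. node 0  ⊔preds={0,1,2}  new={0,1,2,3,4}  old={0,4}  +wl: 
  step 2. node 1  ⊔preds={0,1,3,4}  new={0,1,2,3,4}  old={0,1,2}  +wl: 0
  step 3. node 2  ⊔preds={0,1,2,3,4}  new={0,1,2,3,4}  old={}  +wl: 1
  step 4. node 3  ⊔preds={0,1,2,4}  new={0,1,2,4}  old={}  +wl: 
  step 5. node 4  ⊔preds={}  new={0,1,2,3}  old={0,1}  +wl: 2,3
  step 6. node 5  ⊔preds={0,1,2,3,4}  new={0,1,2,3,4}  old={0,2,4}  +wl: 
  step 7. node 6  ⊔preds={0,1,2,3,4}  new={0,1,2,3,4}  old={0,1,3,4}  +wl: 
  step 8. node 0  ⊔preds={0,1,2,3,4}  new={0,1,2,3,4}  stable
  step 9. node 1  ⊔preds={0,1,2,3,4}  new={0,1,2,3,4}  stable
  step 10. node 2  ⊔preds={0,1,2,3,4}  new={0,1,2,3,4}  stable
  step 11. node 3  ⊔preds={0,1,2,3,4}  new={0,1,2,3,4}  old={0,1,2,4}  +wl: 0
  step 12. node 0  ⊔preds={0,1,2,3,4}  new={0,1,2,3,4}  stable

Least fixpoint reached:
  node 0: {0,1,2,3,4}
  node 1: {0,1,2,3,4}
  node 2: {0,1,2,3,4}
  node 3: {0,1,2,3,4}
  node 4: {0,1,2,3}
  node 5: {0,1,2,3,4}
  node 6: {0,1,2,3,4}

{0,1,2,3,4}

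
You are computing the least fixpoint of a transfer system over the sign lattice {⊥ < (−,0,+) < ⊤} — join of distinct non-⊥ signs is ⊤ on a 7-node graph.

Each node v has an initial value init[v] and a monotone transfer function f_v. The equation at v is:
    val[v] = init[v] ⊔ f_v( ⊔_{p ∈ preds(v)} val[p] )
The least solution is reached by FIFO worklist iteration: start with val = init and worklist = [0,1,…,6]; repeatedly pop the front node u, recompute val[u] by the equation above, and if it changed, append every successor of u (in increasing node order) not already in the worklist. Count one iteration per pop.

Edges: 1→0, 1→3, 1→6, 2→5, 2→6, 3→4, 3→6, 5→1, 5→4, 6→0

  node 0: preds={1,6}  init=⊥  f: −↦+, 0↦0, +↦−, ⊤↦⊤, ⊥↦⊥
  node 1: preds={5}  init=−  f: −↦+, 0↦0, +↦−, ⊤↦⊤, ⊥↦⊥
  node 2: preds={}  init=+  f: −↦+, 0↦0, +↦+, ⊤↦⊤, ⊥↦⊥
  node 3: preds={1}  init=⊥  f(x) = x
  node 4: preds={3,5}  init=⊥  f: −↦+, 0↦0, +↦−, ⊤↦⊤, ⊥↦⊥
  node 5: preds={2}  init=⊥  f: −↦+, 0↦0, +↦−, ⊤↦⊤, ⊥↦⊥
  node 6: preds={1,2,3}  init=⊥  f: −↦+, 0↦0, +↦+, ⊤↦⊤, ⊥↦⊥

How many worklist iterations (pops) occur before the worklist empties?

13

Iteration log — 13 steps:
  step 1. node 0  ⊔preds=−  new=+  old=⊥  +wl: 
  step 2. node 1  ⊔preds=⊥  new=−  stable
  step 3. node 2  ⊔preds=⊥  new=+  stable
  step 4. node 3  ⊔preds=−  new=−  old=⊥  +wl: 
  step 5. node 4  ⊔preds=−  new=+  old=⊥  +wl: 
  step 6. node 5  ⊔preds=+  new=−  old=⊥  +wl: 1,4
  step 7. node 6  ⊔preds=⊤  new=⊤  old=⊥  +wl: 0
  step 8. node 1  ⊔preds=−  new=⊤  old=−  +wl: 3,6
  step 9. node 4  ⊔preds=−  new=+  stable
  step 10. node 0  ⊔preds=⊤  new=⊤  old=+  +wl: 
  step 11. node 3  ⊔preds=⊤  new=⊤  old=−  +wl: 4
  step 12. node 6  ⊔preds=⊤  new=⊤  stable
  step 13. node 4  ⊔preds=⊤  new=⊤  old=+  +wl: 

Least fixpoint reached:
  node 0: ⊤
  node 1: ⊤
  node 2: +
  node 3: ⊤
  node 4: ⊤
  node 5: −
  node 6: ⊤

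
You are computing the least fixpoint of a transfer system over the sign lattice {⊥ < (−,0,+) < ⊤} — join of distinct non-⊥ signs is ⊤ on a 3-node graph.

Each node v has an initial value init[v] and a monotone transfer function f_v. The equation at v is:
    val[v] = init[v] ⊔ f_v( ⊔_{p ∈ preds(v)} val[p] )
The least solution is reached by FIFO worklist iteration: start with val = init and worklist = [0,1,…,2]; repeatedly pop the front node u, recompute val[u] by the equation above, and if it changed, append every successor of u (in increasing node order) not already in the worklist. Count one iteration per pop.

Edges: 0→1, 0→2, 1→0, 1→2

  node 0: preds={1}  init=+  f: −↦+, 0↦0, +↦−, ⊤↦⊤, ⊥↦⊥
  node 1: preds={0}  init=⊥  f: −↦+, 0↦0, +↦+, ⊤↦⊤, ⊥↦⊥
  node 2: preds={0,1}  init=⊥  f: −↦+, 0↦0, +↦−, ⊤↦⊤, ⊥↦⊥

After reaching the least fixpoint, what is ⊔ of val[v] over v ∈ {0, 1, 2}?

Iteration log — 7 steps:
  step 1. node 0  ⊔preds=⊥  new=+  stable
  step 2. node 1  ⊔preds=+  new=+  old=⊥  +wl: 0
  step 3. node 2  ⊔preds=+  new=−  old=⊥  +wl: 
  step 4. node 0  ⊔preds=+  new=⊤  old=+  +wl: 1,2
  step 5. node 1  ⊔preds=⊤  new=⊤  old=+  +wl: 0
  step 6. node 2  ⊔preds=⊤  new=⊤  old=−  +wl: 
  step 7. node 0  ⊔preds=⊤  new=⊤  stable

Least fixpoint reached:
  node 0: ⊤
  node 1: ⊤
  node 2: ⊤

⊤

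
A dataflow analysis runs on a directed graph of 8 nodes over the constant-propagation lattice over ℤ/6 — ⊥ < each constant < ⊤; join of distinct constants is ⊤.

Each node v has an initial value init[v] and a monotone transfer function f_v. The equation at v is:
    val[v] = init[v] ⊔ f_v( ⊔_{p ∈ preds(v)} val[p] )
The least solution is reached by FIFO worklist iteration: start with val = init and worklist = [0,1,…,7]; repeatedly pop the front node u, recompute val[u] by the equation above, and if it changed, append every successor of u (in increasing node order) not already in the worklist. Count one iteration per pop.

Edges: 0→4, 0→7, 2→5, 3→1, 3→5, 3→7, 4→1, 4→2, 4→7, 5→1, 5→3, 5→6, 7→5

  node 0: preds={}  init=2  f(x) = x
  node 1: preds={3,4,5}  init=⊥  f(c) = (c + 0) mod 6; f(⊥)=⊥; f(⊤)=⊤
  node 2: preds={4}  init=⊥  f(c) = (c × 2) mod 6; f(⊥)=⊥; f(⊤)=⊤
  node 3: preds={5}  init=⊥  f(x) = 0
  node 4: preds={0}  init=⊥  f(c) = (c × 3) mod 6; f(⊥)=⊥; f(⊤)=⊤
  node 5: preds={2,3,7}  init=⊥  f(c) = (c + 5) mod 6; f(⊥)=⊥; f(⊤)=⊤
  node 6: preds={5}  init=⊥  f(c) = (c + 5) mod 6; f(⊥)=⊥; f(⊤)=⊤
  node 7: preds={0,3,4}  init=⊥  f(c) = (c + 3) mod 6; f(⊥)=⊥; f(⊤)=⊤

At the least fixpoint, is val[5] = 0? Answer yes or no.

no

Iteration log — 15 steps:
  step 1. node 0  ⊔preds=⊥  new=2  stable
  step 2. node 1  ⊔preds=⊥  new=⊥  stable
  step 3. node 2  ⊔preds=⊥  new=⊥  stable
  step 4. node 3  ⊔preds=⊥  new=0  old=⊥  +wl: 1
  step 5. node 4  ⊔preds=2  new=0  old=⊥  +wl: 2
  step 6. node 5  ⊔preds=0  new=5  old=⊥  +wl: 3
  step 7. node 6  ⊔preds=5  new=4  old=⊥  +wl: 
  step 8. node 7  ⊔preds=⊤  new=⊤  old=⊥  +wl: 5
  step 9. node 1  ⊔preds=⊤  new=⊤  old=⊥  +wl: 
  step 10. node 2  ⊔preds=0  new=0  old=⊥  +wl: 
  step 11. node 3  ⊔preds=5  new=0  stable
  step 12. node 5  ⊔preds=⊤  new=⊤  old=5  +wl: 1,3,6
  step 13. node 1  ⊔preds=⊤  new=⊤  stable
  step 14. node 3  ⊔preds=⊤  new=0  stable
  step 15. node 6  ⊔preds=⊤  new=⊤  old=4  +wl: 

Least fixpoint reached:
  node 0: 2
  node 1: ⊤
  node 2: 0
  node 3: 0
  node 4: 0
  node 5: ⊤
  node 6: ⊤
  node 7: ⊤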